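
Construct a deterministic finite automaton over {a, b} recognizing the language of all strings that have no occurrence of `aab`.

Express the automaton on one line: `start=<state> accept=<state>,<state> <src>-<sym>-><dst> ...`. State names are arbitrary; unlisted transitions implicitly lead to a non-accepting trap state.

start=S0 accept=S0,S1,S2 S0-a->S1 S0-b->S0 S1-a->S2 S1-b->S0 S2-a->S2 S2-b->S3 S3-a->S3 S3-b->S3

This is the complement of 'contains `aab`'. Use the same substring-matching states — S0 through S3 holding how much of `aab` has just been matched — but flip the accepting set: everything except the trap S3 accepts.
        a   b  
>* S0   S1  S0 
 * S1   S2  S0 
 * S2   S2  S3 
   S3   S3  S3 
(> = start, * = accepting)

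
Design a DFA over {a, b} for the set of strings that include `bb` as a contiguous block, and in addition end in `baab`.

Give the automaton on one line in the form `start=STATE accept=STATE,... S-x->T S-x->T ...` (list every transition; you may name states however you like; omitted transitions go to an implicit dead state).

Build one automaton per condition and run them in lockstep. The first has 3 states tracking whether and how much of `bb` has been seen; the second has 5 states tracking how much of the suffix `baab` has currently been matched. A product state is a pair (one from each), accepting exactly when both do. After merging equivalent states the machine shrinks.
        a   b  
>  s0   s0  s1 
   s1   s0  s2 
   s2   s3  s2 
   s3   s4  s2 
   s4   s5  s6 
   s5   s5  s2 
 * s6   s3  s2 
(> = start, * = accepting)

start=s0 accept=s6 s0-a->s0 s0-b->s1 s1-a->s0 s1-b->s2 s2-a->s3 s2-b->s2 s3-a->s4 s3-b->s2 s4-a->s5 s4-b->s6 s5-a->s5 s5-b->s2 s6-a->s3 s6-b->s2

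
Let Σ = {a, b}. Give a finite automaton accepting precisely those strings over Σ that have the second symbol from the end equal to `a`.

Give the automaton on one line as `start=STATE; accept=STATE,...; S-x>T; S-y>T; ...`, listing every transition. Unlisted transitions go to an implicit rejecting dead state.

start=s0; accept=s3,s4; s0-a>s1; s0-b>s2; s1-a>s3; s1-b>s4; s2-a>s5; s2-b>s6; s3-a>s3; s3-b>s4; s4-a>s5; s4-b>s6; s5-a>s3; s5-b>s4; s6-a>s5; s6-b>s6

A DFA must remember the last 2 symbols (since which symbol is second-to-last isn't known until the input ends). Use one state per possible window of the last ≤2 symbols; accept from those whose window starts with `a`.
With 7 states:
        a   b  
>  s0   s1  s2 
   s1   s3  s4 
   s2   s5  s6 
 * s3   s3  s4 
 * s4   s5  s6 
   s5   s3  s4 
   s6   s5  s6 
(> = start, * = accepting)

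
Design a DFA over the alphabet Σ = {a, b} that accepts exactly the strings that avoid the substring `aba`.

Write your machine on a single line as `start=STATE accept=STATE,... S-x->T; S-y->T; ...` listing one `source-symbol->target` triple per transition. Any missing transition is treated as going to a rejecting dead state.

This is the complement of 'contains `aba`'. Use the same substring-matching states — q0 through q3 holding how much of `aba` has just been matched — but flip the accepting set: everything except the trap q3 accepts.
        a   b  
>* q0   q1  q0 
 * q1   q1  q2 
 * q2   q3  q0 
   q3   q3  q3 
(> = start, * = accepting)

start=q0; accept=q0,q1,q2; q0-a->q1; q0-b->q0; q1-a->q1; q1-b->q2; q2-a->q3; q2-b->q0; q3-a->q3; q3-b->q3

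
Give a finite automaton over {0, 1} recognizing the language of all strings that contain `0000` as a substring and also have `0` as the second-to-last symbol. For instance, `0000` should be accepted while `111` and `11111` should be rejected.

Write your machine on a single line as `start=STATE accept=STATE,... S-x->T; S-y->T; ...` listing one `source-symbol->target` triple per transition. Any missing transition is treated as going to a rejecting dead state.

start=q0; accept=q4,q5; q0-0->q1; q0-1->q0; q1-0->q2; q1-1->q0; q2-0->q3; q2-1->q0; q3-0->q4; q3-1->q0; q4-0->q4; q4-1->q5; q5-0->q6; q5-1->q7; q6-0->q4; q6-1->q5; q7-0->q6; q7-1->q7

Build one automaton per condition and run them in lockstep. The first has 5 states tracking whether and how much of `0000` has been seen; the second has 7 states tracking the last 2 symbols read. A product state is a pair (one from each), accepting exactly when both do. Equivalent product states are then merged.
8 states suffice.
        0   1  
>  q0   q1  q0 
   q1   q2  q0 
   q2   q3  q0 
   q3   q4  q0 
 * q4   q4  q5 
 * q5   q6  q7 
   q6   q4  q5 
   q7   q6  q7 
(> = start, * = accepting)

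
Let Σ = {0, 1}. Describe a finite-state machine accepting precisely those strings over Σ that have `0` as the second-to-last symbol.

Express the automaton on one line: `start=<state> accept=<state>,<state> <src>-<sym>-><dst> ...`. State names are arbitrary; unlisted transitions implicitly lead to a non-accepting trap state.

start=s0 accept=s3,s4 s0-0->s1 s0-1->s2 s1-0->s3 s1-1->s4 s2-0->s5 s2-1->s6 s3-0->s3 s3-1->s4 s4-0->s5 s4-1->s6 s5-0->s3 s5-1->s4 s6-0->s5 s6-1->s6

Because acceptance depends on a position counted from the end, the machine has to buffer the most recent 2 symbols. Make each state the string of the last up-to-2 symbols read; on input `x` shift the window left and append `x`. Accept when the buffered window has length 2 and begins with `0`.
With 7 states:
        0   1  
>  s0   s1  s2 
   s1   s3  s4 
   s2   s5  s6 
 * s3   s3  s4 
 * s4   s5  s6 
   s5   s3  s4 
   s6   s5  s6 
(> = start, * = accepting)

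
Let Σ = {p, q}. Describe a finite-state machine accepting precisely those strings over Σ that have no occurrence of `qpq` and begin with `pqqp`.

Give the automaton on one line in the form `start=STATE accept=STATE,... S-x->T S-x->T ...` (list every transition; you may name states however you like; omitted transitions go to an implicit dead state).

start=S0 accept=S8,S9,S11 S0-p->S1 S0-q->S2 S1-p->S3 S1-q->S4 S2-p->S5 S2-q->S2 S3-p->S3 S3-q->S2 S4-p->S5 S4-q->S6 S5-p->S3 S5-q->S7 S6-p->S8 S6-q->S2 S7-p->S7 S7-q->S7 S8-p->S9 S8-q->S10 S9-p->S9 S9-q->S11 S10-p->S10 S10-q->S10 S11-p->S8 S11-q->S11

Run two small machines in parallel and take their product. One (4 states) tracks partial matches of the forbidden pattern `qpq`; the other (6 states) tracks whether the input so far still matches the prefix `pqqp`. Each combined state is a pair, one component from each; accept when both components accept.
A 12-state machine:
          p    q  
>  S0     S1   S2 
   S1     S3   S4 
   S2     S5   S2 
   S3     S3   S2 
   S4     S5   S6 
   S5     S3   S7 
   S6     S8   S2 
   S7     S7   S7 
 * S8     S9  S10 
 * S9     S9  S11 
   S10   S10  S10 
 * S11    S8  S11 
(> = start, * = accepting)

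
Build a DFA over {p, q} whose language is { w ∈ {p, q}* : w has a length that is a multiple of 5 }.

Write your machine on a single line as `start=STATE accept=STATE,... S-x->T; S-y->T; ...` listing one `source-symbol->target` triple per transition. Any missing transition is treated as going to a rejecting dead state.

Count input length modulo 5: every symbol advances one step around the cycle S0 → S1 → S2 → S3 → S4 → S0. Accept at S0.
A 5-state machine:
        p   q  
>* S0   S1  S1 
   S1   S2  S2 
   S2   S3  S3 
   S3   S4  S4 
   S4   S0  S0 
(> = start, * = accepting)

start=S0; accept=S0; S0-p->S1; S0-q->S1; S1-p->S2; S1-q->S2; S2-p->S3; S2-q->S3; S3-p->S4; S3-q->S4; S4-p->S0; S4-q->S0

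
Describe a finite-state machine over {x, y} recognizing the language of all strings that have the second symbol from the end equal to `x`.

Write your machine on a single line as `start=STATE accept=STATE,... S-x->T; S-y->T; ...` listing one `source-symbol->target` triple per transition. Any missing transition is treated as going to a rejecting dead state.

Because acceptance depends on a position counted from the end, the machine has to buffer the most recent 2 symbols. Make each state the string of the last up-to-2 symbols read; on input `x` shift the window left and append `x`. Accept when the buffered window has length 2 and begins with `x`.
A 7-state machine:
        x   y  
>  s0   s1  s2 
   s1   s3  s4 
   s2   s5  s6 
 * s3   s3  s4 
 * s4   s5  s6 
   s5   s3  s4 
   s6   s5  s6 
(> = start, * = accepting)

start=s0; accept=s3,s4; s0-x->s1; s0-y->s2; s1-x->s3; s1-y->s4; s2-x->s5; s2-y->s6; s3-x->s3; s3-y->s4; s4-x->s5; s4-y->s6; s5-x->s3; s5-y->s4; s6-x->s5; s6-y->s6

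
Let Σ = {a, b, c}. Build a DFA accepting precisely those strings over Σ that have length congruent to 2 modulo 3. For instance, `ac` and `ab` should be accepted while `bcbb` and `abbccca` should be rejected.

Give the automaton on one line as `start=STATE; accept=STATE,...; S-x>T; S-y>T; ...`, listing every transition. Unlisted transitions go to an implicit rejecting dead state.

start=s0; accept=s2; s0-a>s1; s0-b>s1; s0-c>s1; s1-a>s2; s1-b>s2; s1-c>s2; s2-a>s0; s2-b>s0; s2-c>s0

Count input length modulo 3: every symbol advances one step around the cycle s0 → s1 → s2 → s0. Accept at s2.
With 3 states:
        a   b   c  
>  s0   s1  s1  s1 
   s1   s2  s2  s2 
 * s2   s0  s0  s0 
(> = start, * = accepting)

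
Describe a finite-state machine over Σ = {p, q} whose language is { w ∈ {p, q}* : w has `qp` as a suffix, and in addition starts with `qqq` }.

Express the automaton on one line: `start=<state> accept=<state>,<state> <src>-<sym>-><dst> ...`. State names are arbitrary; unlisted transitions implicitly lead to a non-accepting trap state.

Build one automaton per condition and run them in lockstep. One (3 states) tracks how much of the suffix `qp` has currently been matched; the other (5 states) tracks whether the input so far still matches the prefix `qqq`. Each combined state is a pair, one component from each; accept when both components accept. Minimizing collapses redundant product states.
A 7-state machine:
        p   q  
>  S0   S1  S2 
   S1   S1  S1 
   S2   S1  S3 
   S3   S1  S4 
   S4   S5  S4 
 * S5   S6  S4 
   S6   S6  S4 
(> = start, * = accepting)

start=S0 accept=S5 S0-p->S1 S0-q->S2 S1-p->S1 S1-q->S1 S2-p->S1 S2-q->S3 S3-p->S1 S3-q->S4 S4-p->S5 S4-q->S4 S5-p->S6 S5-q->S4 S6-p->S6 S6-q->S4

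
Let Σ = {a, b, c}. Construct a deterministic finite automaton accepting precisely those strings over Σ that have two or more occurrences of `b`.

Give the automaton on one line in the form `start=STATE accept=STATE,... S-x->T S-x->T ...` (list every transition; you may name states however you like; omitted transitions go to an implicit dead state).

Only the number of `b`s matters, and only up to 3. Make a chain q0 → q1 → q2 → q3 advanced by each `b` (with q3 absorbing); every other symbol self-loops. The accepting set is {q2, q3}.
A 4-state machine:
        a   b   c  
>  q0   q0  q1  q0 
   q1   q1  q2  q1 
 * q2   q2  q3  q2 
 * q3   q3  q3  q3 
(> = start, * = accepting)

start=q0 accept=q2,q3 q0-a->q0 q0-b->q1 q0-c->q0 q1-a->q1 q1-b->q2 q1-c->q1 q2-a->q2 q2-b->q3 q2-c->q2 q3-a->q3 q3-b->q3 q3-c->q3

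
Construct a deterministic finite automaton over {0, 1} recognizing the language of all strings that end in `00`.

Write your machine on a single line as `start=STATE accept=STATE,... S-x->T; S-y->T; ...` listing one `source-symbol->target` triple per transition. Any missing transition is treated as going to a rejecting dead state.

start=q0; accept=q2; q0-0->q1; q0-1->q0; q1-0->q2; q1-1->q0; q2-0->q2; q2-1->q0

Remember how much of `00` the current input suffix matches. State q0 means no match yet; q1 means the last symbol is `0`; q2 means the last 2 symbols are `00`. Only q2 accepts. On a mismatch, fall back to the longest proper suffix that is still a prefix of `00`.
A 3-state machine:
        0   1  
>  q0   q1  q0 
   q1   q2  q0 
 * q2   q2  q0 
(> = start, * = accepting)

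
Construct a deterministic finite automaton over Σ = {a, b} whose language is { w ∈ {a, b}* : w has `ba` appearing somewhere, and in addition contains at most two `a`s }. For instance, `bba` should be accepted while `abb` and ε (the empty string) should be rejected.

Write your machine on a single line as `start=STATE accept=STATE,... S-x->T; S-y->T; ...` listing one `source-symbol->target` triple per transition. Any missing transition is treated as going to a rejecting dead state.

start=s0; accept=s5,s8; s0-a->s1; s0-b->s2; s1-a->s3; s1-b->s4; s2-a->s5; s2-b->s2; s3-a->s6; s3-b->s7; s4-a->s8; s4-b->s4; s5-a->s8; s5-b->s5; s6-a->s6; s6-b->s9; s7-a->s10; s7-b->s7; s8-a->s10; s8-b->s8; s9-a->s10; s9-b->s9; s10-a->s10; s10-b->s10

Build one automaton per condition and run them in lockstep. The first has 3 states tracking whether and how much of `ba` has been seen; the second has 4 states tracking the count of `a`s, saturating at 3. A product state is a pair (one from each), accepting exactly when both do.
          a    b  
>  s0     s1   s2 
   s1     s3   s4 
   s2     s5   s2 
   s3     s6   s7 
   s4     s8   s4 
 * s5     s8   s5 
   s6     s6   s9 
   s7    s10   s7 
 * s8    s10   s8 
   s9    s10   s9 
   s10   s10  s10 
(> = start, * = accepting)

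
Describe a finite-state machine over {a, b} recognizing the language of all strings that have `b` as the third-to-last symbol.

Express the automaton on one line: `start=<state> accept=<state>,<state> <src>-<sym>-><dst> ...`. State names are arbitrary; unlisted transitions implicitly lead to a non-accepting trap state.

Because acceptance depends on a position counted from the end, the machine has to buffer the most recent 3 symbols. Make each state the string of the last up-to-3 symbols read; on input `x` shift the window left and append `x`. Accept when the buffered window has length 3 and begins with `b`.
          a    b  
>  q0     q1   q2 
   q1     q3   q4 
   q2     q5   q6 
   q3     q7   q8 
   q4     q9  q10 
   q5    q11  q12 
   q6    q13  q14 
   q7     q7   q8 
   q8     q9  q10 
   q9    q11  q12 
   q10   q13  q14 
 * q11    q7   q8 
 * q12    q9  q10 
 * q13   q11  q12 
 * q14   q13  q14 
(> = start, * = accepting)

start=q0 accept=q11,q12,q13,q14 q0-a->q1 q0-b->q2 q1-a->q3 q1-b->q4 q2-a->q5 q2-b->q6 q3-a->q7 q3-b->q8 q4-a->q9 q4-b->q10 q5-a->q11 q5-b->q12 q6-a->q13 q6-b->q14 q7-a->q7 q7-b->q8 q8-a->q9 q8-b->q10 q9-a->q11 q9-b->q12 q10-a->q13 q10-b->q14 q11-a->q7 q11-b->q8 q12-a->q9 q12-b->q10 q13-a->q11 q13-b->q12 q14-a->q13 q14-b->q14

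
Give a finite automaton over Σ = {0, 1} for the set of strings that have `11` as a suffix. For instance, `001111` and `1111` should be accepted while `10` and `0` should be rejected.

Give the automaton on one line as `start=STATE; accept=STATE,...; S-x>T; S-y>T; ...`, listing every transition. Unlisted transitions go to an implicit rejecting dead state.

Let each state record the length of the longest suffix of the input read so far that is also a prefix of `11`. s1 means the last symbol is `1`; s2 means the last 2 symbols are `11`. Accept only at s2, where the string currently ends in `11`.
        0   1  
>  s0   s0  s1 
   s1   s0  s2 
 * s2   s0  s2 
(> = start, * = accepting)

start=s0; accept=s2; s0-0>s0; s0-1>s1; s1-0>s0; s1-1>s2; s2-0>s0; s2-1>s2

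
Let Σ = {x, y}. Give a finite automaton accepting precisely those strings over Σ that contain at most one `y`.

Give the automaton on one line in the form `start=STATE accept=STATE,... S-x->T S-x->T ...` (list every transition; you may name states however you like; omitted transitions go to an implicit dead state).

Count `y`s, saturating at 2: state A means no `y` yet, B means one `y` seen, C means more than one. Each `y` increments (capped at C); other symbols loop. Accept from {A, B}.
With 3 states:
       x  y 
>* A   A  B 
 * B   B  C 
   C   C  C 
(> = start, * = accepting)

start=A accept=A,B A-x->A A-y->B B-x->B B-y->C C-x->C C-y->C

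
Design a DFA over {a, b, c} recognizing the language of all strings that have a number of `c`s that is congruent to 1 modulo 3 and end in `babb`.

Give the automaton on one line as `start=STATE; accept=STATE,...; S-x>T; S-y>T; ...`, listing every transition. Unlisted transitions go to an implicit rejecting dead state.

Handle the two conditions separately and then intersect. One (3 states) tracks the count of `c`s modulo 3; the other (5 states) tracks how much of the suffix `babb` has currently been matched. Each combined state is a pair, one component from each; accept when both components accept.
15 states suffice.
          a    b    c  
>  S0     S0   S1   S2 
   S1     S3   S1   S2 
   S2     S2   S4   S5 
   S3     S0   S6   S2 
   S4     S7   S4   S5 
   S5     S5   S8   S0 
   S6     S3   S9   S2 
   S7     S2  S10   S5 
   S8    S11   S8   S0 
   S9     S3   S1   S2 
   S10    S7  S12   S5 
   S11    S5  S13   S0 
 * S12    S7   S4   S5 
   S13   S11  S14   S0 
   S14   S11   S8   S0 
(> = start, * = accepting)

start=S0; accept=S12; S0-a>S0; S0-b>S1; S0-c>S2; S1-a>S3; S1-b>S1; S1-c>S2; S2-a>S2; S2-b>S4; S2-c>S5; S3-a>S0; S3-b>S6; S3-c>S2; S4-a>S7; S4-b>S4; S4-c>S5; S5-a>S5; S5-b>S8; S5-c>S0; S6-a>S3; S6-b>S9; S6-c>S2; S7-a>S2; S7-b>S10; S7-c>S5; S8-a>S11; S8-b>S8; S8-c>S0; S9-a>S3; S9-b>S1; S9-c>S2; S10-a>S7; S10-b>S12; S10-c>S5; S11-a>S5; S11-b>S13; S11-c>S0; S12-a>S7; S12-b>S4; S12-c>S5; S13-a>S11; S13-b>S14; S13-c>S0; S14-a>S11; S14-b>S8; S14-c>S0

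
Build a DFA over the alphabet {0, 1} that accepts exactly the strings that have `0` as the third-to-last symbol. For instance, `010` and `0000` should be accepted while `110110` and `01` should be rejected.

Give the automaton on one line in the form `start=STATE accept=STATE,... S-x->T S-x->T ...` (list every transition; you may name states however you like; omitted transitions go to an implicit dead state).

Because acceptance depends on a position counted from the end, the machine has to buffer the most recent 3 symbols. Make each state the string of the last up-to-3 symbols read; on input `x` shift the window left and append `x`. Accept when the buffered window has length 3 and begins with `0`.
With 15 states:
          0    1  
>  q0     q1   q2 
   q1     q3   q4 
   q2     q5   q6 
   q3     q7   q8 
   q4     q9  q10 
   q5    q11  q12 
   q6    q13  q14 
 * q7     q7   q8 
 * q8     q9  q10 
 * q9    q11  q12 
 * q10   q13  q14 
   q11    q7   q8 
   q12    q9  q10 
   q13   q11  q12 
   q14   q13  q14 
(> = start, * = accepting)

start=q0 accept=q7,q8,q9,q10 q0-0->q1 q0-1->q2 q1-0->q3 q1-1->q4 q2-0->q5 q2-1->q6 q3-0->q7 q3-1->q8 q4-0->q9 q4-1->q10 q5-0->q11 q5-1->q12 q6-0->q13 q6-1->q14 q7-0->q7 q7-1->q8 q8-0->q9 q8-1->q10 q9-0->q11 q9-1->q12 q10-0->q13 q10-1->q14 q11-0->q7 q11-1->q8 q12-0->q9 q12-1->q10 q13-0->q11 q13-1->q12 q14-0->q13 q14-1->q14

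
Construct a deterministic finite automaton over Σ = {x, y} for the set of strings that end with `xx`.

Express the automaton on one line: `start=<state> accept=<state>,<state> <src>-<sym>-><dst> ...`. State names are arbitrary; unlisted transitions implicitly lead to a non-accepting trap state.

start=s0 accept=s2 s0-x->s1 s0-y->s0 s1-x->s2 s1-y->s0 s2-x->s2 s2-y->s0

Remember how much of `xx` the current input suffix matches. State s0 means no match yet; s1 means the last symbol is `x`; s2 means the last 2 symbols are `xx`. Only s2 accepts. On a mismatch, fall back to the longest proper suffix that is still a prefix of `xx`.
With 3 states:
        x   y  
>  s0   s1  s0 
   s1   s2  s0 
 * s2   s2  s0 
(> = start, * = accepting)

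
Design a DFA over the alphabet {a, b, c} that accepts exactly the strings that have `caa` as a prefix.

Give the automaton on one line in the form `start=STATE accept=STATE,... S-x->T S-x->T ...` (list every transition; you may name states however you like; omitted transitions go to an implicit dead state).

start=s0 accept=s3 s0-a->s4 s0-b->s4 s0-c->s1 s1-a->s2 s1-b->s4 s1-c->s4 s2-a->s3 s2-b->s4 s2-c->s4 s3-a->s3 s3-b->s3 s3-c->s3 s4-a->s4 s4-b->s4 s4-c->s4

Walk along `caa` while the input agrees: from s0 take `c` to s1, and so on. Any deviation drops to the rejecting sink s4. Once s3 is reached the prefix is confirmed and every continuation is accepted.
        a   b   c  
>  s0   s4  s4  s1 
   s1   s2  s4  s4 
   s2   s3  s4  s4 
 * s3   s3  s3  s3 
   s4   s4  s4  s4 
(> = start, * = accepting)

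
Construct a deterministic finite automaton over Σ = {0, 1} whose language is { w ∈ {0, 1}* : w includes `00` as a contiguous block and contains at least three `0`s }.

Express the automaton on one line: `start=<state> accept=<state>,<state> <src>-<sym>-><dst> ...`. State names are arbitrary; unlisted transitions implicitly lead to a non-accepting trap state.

Build one automaton per condition and run them in lockstep. The first has 3 states tracking whether and how much of `00` has been seen; the second has 5 states tracking the count of `0`s, saturating at 4. A product state is a pair (one from each), accepting exactly when both do. After merging equivalent states the machine shrinks.
        0   1  
>  q0   q1  q0 
   q1   q2  q3 
   q2   q4  q2 
   q3   q5  q3 
 * q4   q4  q4 
   q5   q4  q3 
(> = start, * = accepting)

start=q0 accept=q4 q0-0->q1 q0-1->q0 q1-0->q2 q1-1->q3 q2-0->q4 q2-1->q2 q3-0->q5 q3-1->q3 q4-0->q4 q4-1->q4 q5-0->q4 q5-1->q3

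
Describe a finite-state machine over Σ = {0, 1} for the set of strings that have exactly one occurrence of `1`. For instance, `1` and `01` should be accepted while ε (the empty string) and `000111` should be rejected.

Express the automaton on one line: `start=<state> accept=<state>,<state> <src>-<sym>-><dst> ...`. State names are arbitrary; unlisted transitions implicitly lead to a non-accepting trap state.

start=q0 accept=q1 q0-0->q0 q0-1->q1 q1-0->q1 q1-1->q2 q2-0->q2 q2-1->q2

Only the number of `1`s matters, and only up to 2. Make a chain q0 → q1 → q2 advanced by each `1` (with q2 absorbing); every other symbol self-loops. The accepting set is {q1}.
A 3-state machine:
        0   1  
>  q0   q0  q1 
 * q1   q1  q2 
   q2   q2  q2 
(> = start, * = accepting)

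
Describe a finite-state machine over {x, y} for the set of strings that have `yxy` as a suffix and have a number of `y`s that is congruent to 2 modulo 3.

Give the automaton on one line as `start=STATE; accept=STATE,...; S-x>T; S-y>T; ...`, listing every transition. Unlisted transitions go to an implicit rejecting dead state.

start=q0; accept=q5; q0-x>q0; q0-y>q1; q1-x>q2; q1-y>q3; q2-x>q4; q2-y>q5; q3-x>q3; q3-y>q0; q4-x>q4; q4-y>q3; q5-x>q3; q5-y>q0

Handle the two conditions separately and then intersect. The first has 4 states tracking how much of the suffix `yxy` has currently been matched; the second has 3 states tracking the count of `y`s modulo 3. A product state is a pair (one from each), accepting exactly when both do. Equivalent product states are then merged.
With 6 states:
        x   y  
>  q0   q0  q1 
   q1   q2  q3 
   q2   q4  q5 
   q3   q3  q0 
   q4   q4  q3 
 * q5   q3  q0 
(> = start, * = accepting)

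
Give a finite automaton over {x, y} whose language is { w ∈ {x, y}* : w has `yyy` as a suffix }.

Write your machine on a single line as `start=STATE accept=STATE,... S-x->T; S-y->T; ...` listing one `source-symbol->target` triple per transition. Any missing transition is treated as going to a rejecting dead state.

start=q0; accept=q3; q0-x->q0; q0-y->q1; q1-x->q0; q1-y->q2; q2-x->q0; q2-y->q3; q3-x->q0; q3-y->q3

Remember how much of `yyy` the current input suffix matches. State q0 means no match yet; q1 means the last symbol is `y`; q2 means the last 2 symbols are `yy`; q3 means the last 3 symbols are `yyy`. Only q3 accepts. On a mismatch, fall back to the longest proper suffix that is still a prefix of `yyy`.
        x   y  
>  q0   q0  q1 
   q1   q0  q2 
   q2   q0  q3 
 * q3   q0  q3 
(> = start, * = accepting)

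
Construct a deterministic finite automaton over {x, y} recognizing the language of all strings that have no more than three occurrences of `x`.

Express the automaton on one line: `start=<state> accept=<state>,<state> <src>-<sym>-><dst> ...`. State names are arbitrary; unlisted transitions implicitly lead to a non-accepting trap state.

start=q0 accept=q0,q1,q2,q3 q0-x->q1 q0-y->q0 q1-x->q2 q1-y->q1 q2-x->q3 q2-y->q2 q3-x->q4 q3-y->q3 q4-x->q4 q4-y->q4

Count `x`s, saturating at 4: states q0 through q3 mean 0 through 3 `x`s seen; q4 means more than 3. Each `x` increments (capped at q4); other symbols loop. Accept from {q0, q1, q2, q3}.
A 5-state machine:
        x   y  
>* q0   q1  q0 
 * q1   q2  q1 
 * q2   q3  q2 
 * q3   q4  q3 
   q4   q4  q4 
(> = start, * = accepting)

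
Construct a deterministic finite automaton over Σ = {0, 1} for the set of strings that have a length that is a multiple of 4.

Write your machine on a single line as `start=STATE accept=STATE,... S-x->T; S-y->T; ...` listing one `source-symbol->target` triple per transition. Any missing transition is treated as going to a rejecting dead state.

start=q0; accept=q0; q0-0->q1; q0-1->q1; q1-0->q2; q1-1->q2; q2-0->q3; q2-1->q3; q3-0->q0; q3-1->q0

Count input length modulo 4: every symbol advances one step around the cycle q0 → q1 → q2 → q3 → q0. Accept at q0.
A 4-state machine:
        0   1  
>* q0   q1  q1 
   q1   q2  q2 
   q2   q3  q3 
   q3   q0  q0 
(> = start, * = accepting)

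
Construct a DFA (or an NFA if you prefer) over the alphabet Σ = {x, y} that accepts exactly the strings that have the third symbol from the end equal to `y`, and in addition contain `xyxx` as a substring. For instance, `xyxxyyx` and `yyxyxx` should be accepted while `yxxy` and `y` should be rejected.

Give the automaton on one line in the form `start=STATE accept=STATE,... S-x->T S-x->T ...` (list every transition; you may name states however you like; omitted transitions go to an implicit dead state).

start=A accept=P,U,V,W A-x->B A-y->C B-x->D B-y->E C-x->F C-y->G D-x->H D-y->I E-x->J E-y->K F-x->L F-y->M G-x->N G-y->O H-x->H H-y->I I-x->J I-y->K J-x->P J-y->M K-x->N K-y->O L-x->H L-y->I M-x->J M-y->K N-x->L N-y->M O-x->N O-y->O P-x->Q P-y->R Q-x->Q Q-y->R R-x->S R-y->T S-x->P S-y->U T-x->V T-y->W U-x->S U-y->T V-x->P V-y->U W-x->V W-y->W

Handle the two conditions separately and then intersect. One (15 states) tracks the last 3 symbols read; the other (5 states) tracks whether and how much of `xyxx` has been seen. Each combined state is a pair, one component from each; accept when both components accept.
23 states suffice.
       x  y 
>  A   B  C 
   B   D  E 
   C   F  G 
   D   H  I 
   E   J  K 
   F   L  M 
   G   N  O 
   H   H  I 
   I   J  K 
   J   P  M 
   K   N  O 
   L   H  I 
   M   J  K 
   N   L  M 
   O   N  O 
 * P   Q  R 
   Q   Q  R 
   R   S  T 
   S   P  U 
   T   V  W 
 * U   S  T 
 * V   P  U 
 * W   V  W 
(> = start, * = accepting)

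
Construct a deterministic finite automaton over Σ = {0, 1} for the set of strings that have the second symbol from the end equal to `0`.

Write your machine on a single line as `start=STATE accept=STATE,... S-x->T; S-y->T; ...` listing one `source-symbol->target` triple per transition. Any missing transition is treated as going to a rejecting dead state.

start=q0; accept=q3,q4; q0-0->q1; q0-1->q2; q1-0->q3; q1-1->q4; q2-0->q5; q2-1->q6; q3-0->q3; q3-1->q4; q4-0->q5; q4-1->q6; q5-0->q3; q5-1->q4; q6-0->q5; q6-1->q6

A DFA must remember the last 2 symbols (since which symbol is second-to-last isn't known until the input ends). Use one state per possible window of the last ≤2 symbols; accept from those whose window starts with `0`.
With 7 states:
        0   1  
>  q0   q1  q2 
   q1   q3  q4 
   q2   q5  q6 
 * q3   q3  q4 
 * q4   q5  q6 
   q5   q3  q4 
   q6   q5  q6 
(> = start, * = accepting)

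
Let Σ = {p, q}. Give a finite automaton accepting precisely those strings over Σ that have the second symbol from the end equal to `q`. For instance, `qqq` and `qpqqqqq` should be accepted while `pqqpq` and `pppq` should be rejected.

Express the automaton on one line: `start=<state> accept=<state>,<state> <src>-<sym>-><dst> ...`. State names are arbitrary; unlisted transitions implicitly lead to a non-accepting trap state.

A DFA must remember the last 2 symbols (since which symbol is second-to-last isn't known until the input ends). Use one state per possible window of the last ≤2 symbols; accept from those whose window starts with `q`.
A 7-state machine:
        p   q  
>  S0   S1  S2 
   S1   S3  S4 
   S2   S5  S6 
   S3   S3  S4 
   S4   S5  S6 
 * S5   S3  S4 
 * S6   S5  S6 
(> = start, * = accepting)

start=S0 accept=S5,S6 S0-p->S1 S0-q->S2 S1-p->S3 S1-q->S4 S2-p->S5 S2-q->S6 S3-p->S3 S3-q->S4 S4-p->S5 S4-q->S6 S5-p->S3 S5-q->S4 S6-p->S5 S6-q->S6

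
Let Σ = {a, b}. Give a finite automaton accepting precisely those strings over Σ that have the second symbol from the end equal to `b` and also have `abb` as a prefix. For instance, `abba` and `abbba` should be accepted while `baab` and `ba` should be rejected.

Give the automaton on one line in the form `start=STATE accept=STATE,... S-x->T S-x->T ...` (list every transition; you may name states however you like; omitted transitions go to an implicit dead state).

Handle the two conditions separately and then intersect. The first has 7 states tracking the last 2 symbols read; the second has 5 states tracking whether the input so far still matches the prefix `abb`. A product state is a pair (one from each), accepting exactly when both do.
With 12 states:
          a    b  
>  S0     S1   S2 
   S1     S3   S4 
   S2     S5   S6 
   S3     S3   S7 
   S4     S5   S8 
   S5     S3   S7 
   S6     S5   S6 
   S7     S5   S6 
 * S8     S9   S8 
 * S9    S10  S11 
   S10   S10  S11 
   S11    S9   S8 
(> = start, * = accepting)

start=S0 accept=S8,S9 S0-a->S1 S0-b->S2 S1-a->S3 S1-b->S4 S2-a->S5 S2-b->S6 S3-a->S3 S3-b->S7 S4-a->S5 S4-b->S8 S5-a->S3 S5-b->S7 S6-a->S5 S6-b->S6 S7-a->S5 S7-b->S6 S8-a->S9 S8-b->S8 S9-a->S10 S9-b->S11 S10-a->S10 S10-b->S11 S11-a->S9 S11-b->S8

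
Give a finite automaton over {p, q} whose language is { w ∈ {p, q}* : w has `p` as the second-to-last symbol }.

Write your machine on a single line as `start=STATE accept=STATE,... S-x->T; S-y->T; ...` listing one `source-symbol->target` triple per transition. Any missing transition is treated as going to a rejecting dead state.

Because acceptance depends on a position counted from the end, the machine has to buffer the most recent 2 symbols. Make each state the string of the last up-to-2 symbols read; on input `x` shift the window left and append `x`. Accept when the buffered window has length 2 and begins with `p`.
7 states suffice.
        p   q  
>  S0   S1  S2 
   S1   S3  S4 
   S2   S5  S6 
 * S3   S3  S4 
 * S4   S5  S6 
   S5   S3  S4 
   S6   S5  S6 
(> = start, * = accepting)

start=S0; accept=S3,S4; S0-p->S1; S0-q->S2; S1-p->S3; S1-q->S4; S2-p->S5; S2-q->S6; S3-p->S3; S3-q->S4; S4-p->S5; S4-q->S6; S5-p->S3; S5-q->S4; S6-p->S5; S6-q->S6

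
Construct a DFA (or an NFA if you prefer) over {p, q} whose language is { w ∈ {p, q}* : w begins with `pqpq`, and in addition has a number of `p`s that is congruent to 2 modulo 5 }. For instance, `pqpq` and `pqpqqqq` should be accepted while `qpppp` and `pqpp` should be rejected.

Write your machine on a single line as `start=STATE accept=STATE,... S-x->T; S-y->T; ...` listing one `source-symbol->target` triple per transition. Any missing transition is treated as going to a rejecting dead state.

Handle the two conditions separately and then intersect. The first has 6 states tracking whether the input so far still matches the prefix `pqpq`; the second has 5 states tracking the count of `p`s modulo 5. A product state is a pair (one from each), accepting exactly when both do. Equivalent product states are then merged.
With 10 states:
       p  q 
>  A   B  C 
   B   C  D 
   C   C  C 
   D   E  C 
   E   C  F 
 * F   G  F 
   G   H  G 
   H   I  H 
   I   J  I 
   J   F  J 
(> = start, * = accepting)

start=A; accept=F; A-p->B; A-q->C; B-p->C; B-q->D; C-p->C; C-q->C; D-p->E; D-q->C; E-p->C; E-q->F; F-p->G; F-q->F; G-p->H; G-q->G; H-p->I; H-q->H; I-p->J; I-q->I; J-p->F; J-q->J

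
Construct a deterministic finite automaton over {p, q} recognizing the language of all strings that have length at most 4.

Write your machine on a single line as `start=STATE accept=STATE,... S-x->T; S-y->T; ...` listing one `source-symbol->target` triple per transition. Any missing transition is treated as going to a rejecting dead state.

We only need to distinguish lengths 0, 1, …, 4, and '>4'. Chain s0 → s1 → s2 → s3 → s4 → s5 on every symbol, with s5 looping. Accepting states: {s0, s1, s2, s3, s4}.
With 6 states:
        p   q  
>* s0   s1  s1 
 * s1   s2  s2 
 * s2   s3  s3 
 * s3   s4  s4 
 * s4   s5  s5 
   s5   s5  s5 
(> = start, * = accepting)

start=s0; accept=s0,s1,s2,s3,s4; s0-p->s1; s0-q->s1; s1-p->s2; s1-q->s2; s2-p->s3; s2-q->s3; s3-p->s4; s3-q->s4; s4-p->s5; s4-q->s5; s5-p->s5; s5-q->s5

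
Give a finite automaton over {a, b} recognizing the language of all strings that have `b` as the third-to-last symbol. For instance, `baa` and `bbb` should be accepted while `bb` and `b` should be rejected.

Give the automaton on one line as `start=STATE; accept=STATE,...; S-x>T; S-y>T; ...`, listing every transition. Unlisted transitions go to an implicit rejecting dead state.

Because acceptance depends on a position counted from the end, the machine has to buffer the most recent 3 symbols. Make each state the string of the last up-to-3 symbols read; on input `x` shift the window left and append `x`. Accept when the buffered window has length 3 and begins with `b`.
With 15 states:
          a    b  
>  s0     s1   s2 
   s1     s3   s4 
   s2     s5   s6 
   s3     s7   s8 
   s4     s9  s10 
   s5    s11  s12 
   s6    s13  s14 
   s7     s7   s8 
   s8     s9  s10 
   s9    s11  s12 
   s10   s13  s14 
 * s11    s7   s8 
 * s12    s9  s10 
 * s13   s11  s12 
 * s14   s13  s14 
(> = start, * = accepting)

start=s0; accept=s11,s12,s13,s14; s0-a>s1; s0-b>s2; s1-a>s3; s1-b>s4; s2-a>s5; s2-b>s6; s3-a>s7; s3-b>s8; s4-a>s9; s4-b>s10; s5-a>s11; s5-b>s12; s6-a>s13; s6-b>s14; s7-a>s7; s7-b>s8; s8-a>s9; s8-b>s10; s9-a>s11; s9-b>s12; s10-a>s13; s10-b>s14; s11-a>s7; s11-b>s8; s12-a>s9; s12-b>s10; s13-a>s11; s13-b>s12; s14-a>s13; s14-b>s14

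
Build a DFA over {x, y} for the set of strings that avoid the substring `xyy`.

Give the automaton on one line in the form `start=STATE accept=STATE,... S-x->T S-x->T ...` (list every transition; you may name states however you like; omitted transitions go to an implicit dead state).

start=s0 accept=s0,s1,s2 s0-x->s1 s0-y->s0 s1-x->s1 s1-y->s2 s2-x->s1 s2-y->s3 s3-x->s3 s3-y->s3

Track partial matches of the forbidden pattern `xyy`. State s3 is a dead state reached once `xyy` has occurred; every other state accepts. s0 means no part of `xyy` is currently matched.
With 4 states:
        x   y  
>* s0   s1  s0 
 * s1   s1  s2 
 * s2   s1  s3 
   s3   s3  s3 
(> = start, * = accepting)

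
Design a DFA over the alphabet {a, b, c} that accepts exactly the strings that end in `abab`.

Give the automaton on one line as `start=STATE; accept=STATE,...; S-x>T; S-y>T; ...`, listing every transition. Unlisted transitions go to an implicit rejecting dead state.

Let each state record the length of the longest suffix of the input read so far that is also a prefix of `abab`. q1 means the last symbol is `a`; q2 means the last 2 symbols are `ab`; q3 means the last 3 symbols are `aba`; q4 means the last 4 symbols are `abab`. Accept only at q4, where the string currently ends in `abab`.
With 5 states:
        a   b   c  
>  q0   q1  q0  q0 
   q1   q1  q2  q0 
   q2   q3  q0  q0 
   q3   q1  q4  q0 
 * q4   q3  q0  q0 
(> = start, * = accepting)

start=q0; accept=q4; q0-a>q1; q0-b>q0; q0-c>q0; q1-a>q1; q1-b>q2; q1-c>q0; q2-a>q3; q2-b>q0; q2-c>q0; q3-a>q1; q3-b>q4; q3-c>q0; q4-a>q3; q4-b>q0; q4-c>q0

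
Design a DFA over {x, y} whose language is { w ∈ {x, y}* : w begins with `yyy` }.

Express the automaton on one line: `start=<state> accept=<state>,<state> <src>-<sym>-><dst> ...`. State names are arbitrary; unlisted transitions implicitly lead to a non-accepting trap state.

start=A accept=D A-x->E A-y->B B-x->E B-y->C C-x->E C-y->D D-x->D D-y->D E-x->E E-y->E

Check the first 3 symbols one by one: A through C record how many have matched `yyy` so far; any wrong symbol goes to the dead state E. After all 3 match we enter the accepting sink D.
       x  y 
>  A   E  B 
   B   E  C 
   C   E  D 
 * D   D  D 
   E   E  E 
(> = start, * = accepting)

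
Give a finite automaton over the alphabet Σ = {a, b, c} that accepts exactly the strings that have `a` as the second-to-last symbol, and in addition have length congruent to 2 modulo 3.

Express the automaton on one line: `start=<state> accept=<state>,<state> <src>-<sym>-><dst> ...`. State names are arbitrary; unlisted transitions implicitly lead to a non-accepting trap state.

start=s0 accept=s3 s0-a->s1 s0-b->s2 s0-c->s2 s1-a->s3 s1-b->s3 s1-c->s3 s2-a->s4 s2-b->s4 s2-c->s4 s3-a->s0 s3-b->s0 s3-c->s0 s4-a->s0 s4-b->s0 s4-c->s0

Run two small machines in parallel and take their product. The first has 13 states tracking the last 2 symbols read; the second has 3 states tracking the input length modulo 3. A product state is a pair (one from each), accepting exactly when both do. After merging equivalent states the machine shrinks.
5 states suffice.
        a   b   c  
>  s0   s1  s2  s2 
   s1   s3  s3  s3 
   s2   s4  s4  s4 
 * s3   s0  s0  s0 
   s4   s0  s0  s0 
(> = start, * = accepting)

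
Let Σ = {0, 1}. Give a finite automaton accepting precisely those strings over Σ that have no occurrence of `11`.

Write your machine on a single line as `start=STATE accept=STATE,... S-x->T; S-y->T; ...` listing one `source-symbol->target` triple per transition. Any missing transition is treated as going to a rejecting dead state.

Track partial matches of the forbidden pattern `11`. State s2 is a dead state reached once `11` has occurred; every other state accepts. s0 means no part of `11` is currently matched.
        0   1  
>* s0   s0  s1 
 * s1   s0  s2 
   s2   s2  s2 
(> = start, * = accepting)

start=s0; accept=s0,s1; s0-0->s0; s0-1->s1; s1-0->s0; s1-1->s2; s2-0->s2; s2-1->s2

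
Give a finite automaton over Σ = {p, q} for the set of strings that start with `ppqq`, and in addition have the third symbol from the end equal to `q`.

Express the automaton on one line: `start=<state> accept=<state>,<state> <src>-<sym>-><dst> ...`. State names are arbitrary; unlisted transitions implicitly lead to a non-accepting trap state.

Run two small machines in parallel and take their product. One (6 states) tracks whether the input so far still matches the prefix `ppqq`; the other (15 states) tracks the last 3 symbols read. Each combined state is a pair, one component from each; accept when both components accept. Minimizing collapses redundant product states.
With 13 states:
          p    q  
>  S0     S1   S2 
   S1     S3   S2 
   S2     S2   S2 
   S3     S2   S4 
   S4     S2   S5 
   S5     S6   S7 
 * S6     S8   S9 
 * S7     S6   S7 
 * S8    S10  S11 
 * S9    S12   S5 
   S10   S10  S11 
   S11   S12   S5 
   S12    S8   S9 
(> = start, * = accepting)

start=S0 accept=S6,S7,S8,S9 S0-p->S1 S0-q->S2 S1-p->S3 S1-q->S2 S2-p->S2 S2-q->S2 S3-p->S2 S3-q->S4 S4-p->S2 S4-q->S5 S5-p->S6 S5-q->S7 S6-p->S8 S6-q->S9 S7-p->S6 S7-q->S7 S8-p->S10 S8-q->S11 S9-p->S12 S9-q->S5 S10-p->S10 S10-q->S11 S11-p->S12 S11-q->S5 S12-p->S8 S12-q->S9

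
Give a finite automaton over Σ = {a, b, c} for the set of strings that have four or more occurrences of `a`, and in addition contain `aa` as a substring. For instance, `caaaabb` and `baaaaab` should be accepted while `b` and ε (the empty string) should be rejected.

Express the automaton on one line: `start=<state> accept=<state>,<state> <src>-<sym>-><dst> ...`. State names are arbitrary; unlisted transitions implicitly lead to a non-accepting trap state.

start=S0 accept=S6 S0-a->S1 S0-b->S0 S0-c->S0 S1-a->S2 S1-b->S3 S1-c->S3 S2-a->S4 S2-b->S2 S2-c->S2 S3-a->S5 S3-b->S3 S3-c->S3 S4-a->S6 S4-b->S4 S4-c->S4 S5-a->S4 S5-b->S7 S5-c->S7 S6-a->S6 S6-b->S6 S6-c->S6 S7-a->S8 S7-b->S7 S7-c->S7 S8-a->S6 S8-b->S7 S8-c->S7

Handle the two conditions separately and then intersect. One (6 states) tracks the count of `a`s, saturating at 5; the other (3 states) tracks whether and how much of `aa` has been seen. Each combined state is a pair, one component from each; accept when both components accept. Minimizing collapses redundant product states.
A 9-state machine:
        a   b   c  
>  S0   S1  S0  S0 
   S1   S2  S3  S3 
   S2   S4  S2  S2 
   S3   S5  S3  S3 
   S4   S6  S4  S4 
   S5   S4  S7  S7 
 * S6   S6  S6  S6 
   S7   S8  S7  S7 
   S8   S6  S7  S7 
(> = start, * = accepting)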